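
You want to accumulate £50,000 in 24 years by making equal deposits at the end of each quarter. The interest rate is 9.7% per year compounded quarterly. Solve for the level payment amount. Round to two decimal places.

Level ordinary annuity; solve FV = PMT × [((1+r)^n − 1)/r] for PMT.
Periodic rate r = 0.097/4 per quarter; n is counted in quarters.
With n = 96: PMT = 50,000 / ([((1+r)^n − 1)/r]) = £135.08

£135.08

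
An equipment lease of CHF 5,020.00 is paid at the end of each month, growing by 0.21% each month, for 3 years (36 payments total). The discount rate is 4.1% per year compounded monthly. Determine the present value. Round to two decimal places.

Periodic rate r = 0.041/12 per month; n is counted in months.
Growing ordinary annuity: PV = PMT₁ × [1 − ((1+g)/(1+r))^n] / (r − g) = 5,020 × [1 − ((1+0.0021)/(1+r))^36] / (r − 0.0021) = CHF 176,029.71.

CHF 176,029.71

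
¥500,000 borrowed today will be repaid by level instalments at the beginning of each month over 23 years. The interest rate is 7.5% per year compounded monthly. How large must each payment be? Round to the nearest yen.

Level annuity due; solve PV = PMT × [(1 − (1+r)^−n)/r] × (1+r) for PMT.
Periodic rate r = 0.075/12 per month; n is counted in months.
With n = 276: PMT = 500,000 / ([(1 − (1+r)^−n)/r] × (1+r)) = ¥3,783

¥3,783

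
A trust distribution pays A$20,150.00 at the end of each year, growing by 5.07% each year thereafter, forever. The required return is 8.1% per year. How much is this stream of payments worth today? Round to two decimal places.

A$665,016.50

Periodic rate r = 0.081 per year.
Growing perpetuity (Gordon): PV = PMT₁ / (r − g) = 20,150 / (r − 0.0507) = A$665,016.50.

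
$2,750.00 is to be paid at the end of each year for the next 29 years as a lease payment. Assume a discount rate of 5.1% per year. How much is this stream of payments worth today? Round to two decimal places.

$41,178.21

This is an ordinary annuity: 29 payments of $2,750.00 at the end of each year.
Periodic rate r = 0.051 per year.
PV = PMT × [(1 − (1+r)^−n)/r] = 2,750 × [1 − (1+r)^−29] / r = $41,178.21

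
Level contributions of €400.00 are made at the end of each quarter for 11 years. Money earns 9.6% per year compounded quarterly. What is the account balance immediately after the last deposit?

This is an ordinary annuity: 44 deposits of €400.00 at the end of each quarter.
Periodic rate r = 0.096/4 per quarter; n is counted in quarters.
FV = PMT × [((1+r)^n − 1)/r] = 400 × [(1+r)^44 − 1] / r = €30,653.56

€30,653.56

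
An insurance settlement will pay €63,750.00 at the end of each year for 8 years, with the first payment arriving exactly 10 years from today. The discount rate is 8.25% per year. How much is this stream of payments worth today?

Ordinary annuity of 8 payments, first payment at period 10.
Periodic rate r = 0.0825 per year.
The ordinary-annuity PV formula values the stream one period before the first payment (period 9); discount that back 9 periods:
PV₀ = 63,750 × [1 − (1+r)^−8] / r × (1+r)^−9 = €177,800.67

€177,800.67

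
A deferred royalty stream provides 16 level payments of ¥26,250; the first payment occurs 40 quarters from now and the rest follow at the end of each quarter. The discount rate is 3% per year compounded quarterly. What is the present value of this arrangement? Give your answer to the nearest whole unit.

Ordinary annuity of 16 payments, first payment at period 40.
Periodic rate r = 0.03/4 per quarter; n is counted in quarters.
The ordinary-annuity PV formula values the stream one period before the first payment (period 39); discount that back 39 periods:
PV₀ = 26,250 × [1 − (1+r)^−16] / r × (1+r)^−39 = ¥294,691

¥294,691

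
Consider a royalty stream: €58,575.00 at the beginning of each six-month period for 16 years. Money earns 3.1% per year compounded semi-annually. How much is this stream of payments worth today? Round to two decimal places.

This is an annuity due: 32 payments of €58,575.00 at the beginning of each six-month period.
Periodic rate r = 0.031/2 per half-year; n is counted in half-years.
PV = PMT × [(1 − (1+r)^−n)/r] × (1+r) = 58,575 × [1 − (1+r)^−32] / r × (1+r) = €1,491,743.21

€1,491,743.21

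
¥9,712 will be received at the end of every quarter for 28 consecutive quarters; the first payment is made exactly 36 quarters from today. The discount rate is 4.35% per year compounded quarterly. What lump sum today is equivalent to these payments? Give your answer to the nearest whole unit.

¥159,808

Ordinary annuity of 28 payments, first payment at period 36.
Periodic rate r = 0.0435/4 per quarter; n is counted in quarters.
The ordinary-annuity PV formula values the stream one period before the first payment (period 35); discount that back 35 periods:
PV₀ = 9,712 × [1 − (1+r)^−28] / r × (1+r)^−35 = ¥159,808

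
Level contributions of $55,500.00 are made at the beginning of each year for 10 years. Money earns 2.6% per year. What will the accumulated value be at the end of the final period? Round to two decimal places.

$640,889.40

This is an annuity due: 10 deposits of $55,500.00 at the beginning of each year.
Periodic rate r = 0.026 per year.
FV = PMT × [((1+r)^n − 1)/r] × (1+r) = 55,500 × [(1+r)^10 − 1] / r × (1+r) = $640,889.40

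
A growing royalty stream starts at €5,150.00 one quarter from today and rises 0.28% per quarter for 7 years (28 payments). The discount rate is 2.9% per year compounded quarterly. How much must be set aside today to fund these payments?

€134,941.61

Periodic rate r = 0.029/4 per quarter; n is counted in quarters.
Growing ordinary annuity: PV = PMT₁ × [1 − ((1+g)/(1+r))^n] / (r − g) = 5,150 × [1 − ((1+0.0028)/(1+r))^28] / (r − 0.0028) = €134,941.61.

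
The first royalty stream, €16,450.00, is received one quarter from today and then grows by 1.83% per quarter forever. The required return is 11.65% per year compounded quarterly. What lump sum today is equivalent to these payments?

€1,519,630.48

Periodic rate r = 0.1165/4 per quarter.
Growing perpetuity (Gordon): PV = PMT₁ / (r − g) = 16,450 / (r − 0.0183) = €1,519,630.48.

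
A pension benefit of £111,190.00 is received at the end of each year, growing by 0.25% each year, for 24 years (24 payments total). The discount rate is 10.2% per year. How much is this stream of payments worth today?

Periodic rate r = 0.102 per year.
Growing ordinary annuity: PV = PMT₁ × [1 − ((1+g)/(1+r))^n] / (r − g) = 111,190 × [1 − ((1+0.0025)/(1+r))^24] / (r − 0.0025) = £1,002,166.14.

£1,002,166.14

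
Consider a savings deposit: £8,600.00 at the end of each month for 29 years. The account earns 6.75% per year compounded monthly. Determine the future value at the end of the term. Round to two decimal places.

£9,238,869.61

This is an ordinary annuity: 348 deposits of £8,600.00 at the end of each month.
Periodic rate r = 0.0675/12 per month; n is counted in months.
FV = PMT × [((1+r)^n − 1)/r] = 8,600 × [(1+r)^348 − 1] / r = £9,238,869.61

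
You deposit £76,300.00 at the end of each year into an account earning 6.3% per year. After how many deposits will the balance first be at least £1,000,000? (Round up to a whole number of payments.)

Periodic rate r = 0.063 per year.
Ordinary annuity FV: 1,000,000 = 76,300 × [((1+r)^n − 1)/r].
(1+r)^n = 1 + 1,000,000 × r / 76,300, so n = ln(1 + 1,000,000·r/76,300) / ln(1+r) = 9.85.
Round up to a whole number of payments: n = 10.

10 payments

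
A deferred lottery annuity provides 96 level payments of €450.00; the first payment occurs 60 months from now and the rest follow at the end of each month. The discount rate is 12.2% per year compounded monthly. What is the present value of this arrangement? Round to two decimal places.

€15,141.28

Ordinary annuity of 96 payments, first payment at period 60.
Periodic rate r = 0.122/12 per month; n is counted in months.
The ordinary-annuity PV formula values the stream one period before the first payment (period 59); discount that back 59 periods:
PV₀ = 450 × [1 − (1+r)^−96] / r × (1+r)^−59 = €15,141.28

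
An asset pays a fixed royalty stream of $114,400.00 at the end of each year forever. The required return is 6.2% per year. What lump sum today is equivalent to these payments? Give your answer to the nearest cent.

$1,845,161.29

Periodic rate r = 0.062 per year.
Level perpetuity: PV = PMT / r = 114,400 / (0.062) = $1,845,161.29.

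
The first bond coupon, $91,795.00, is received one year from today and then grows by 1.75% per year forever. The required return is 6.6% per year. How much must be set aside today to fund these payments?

$1,892,680.41

Periodic rate r = 0.066 per year.
Growing perpetuity (Gordon): PV = PMT₁ / (r − g) = 91,795 / (r − 0.0175) = $1,892,680.41.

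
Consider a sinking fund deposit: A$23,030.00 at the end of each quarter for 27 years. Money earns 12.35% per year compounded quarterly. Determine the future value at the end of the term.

A$19,157,879.46

This is an ordinary annuity: 108 deposits of A$23,030.00 at the end of each quarter.
Periodic rate r = 0.1235/4 per quarter; n is counted in quarters.
FV = PMT × [((1+r)^n − 1)/r] = 23,030 × [(1+r)^108 − 1] / r = A$19,157,879.46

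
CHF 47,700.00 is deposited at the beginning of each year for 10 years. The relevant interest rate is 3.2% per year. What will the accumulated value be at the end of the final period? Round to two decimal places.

This is an annuity due: 10 deposits of CHF 47,700.00 at the beginning of each year.
Periodic rate r = 0.032 per year.
FV = PMT × [((1+r)^n − 1)/r] × (1+r) = 47,700 × [(1+r)^10 − 1] / r × (1+r) = CHF 569,551.06

CHF 569,551.06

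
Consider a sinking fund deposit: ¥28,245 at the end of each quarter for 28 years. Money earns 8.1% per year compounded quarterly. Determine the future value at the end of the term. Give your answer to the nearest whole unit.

This is an ordinary annuity: 112 deposits of ¥28,245 at the end of each quarter.
Periodic rate r = 0.081/4 per quarter; n is counted in quarters.
FV = PMT × [((1+r)^n − 1)/r] = 28,245 × [(1+r)^112 − 1] / r = ¥11,777,319

¥11,777,319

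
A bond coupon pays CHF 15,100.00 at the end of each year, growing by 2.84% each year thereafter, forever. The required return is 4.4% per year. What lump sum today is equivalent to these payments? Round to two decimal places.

Periodic rate r = 0.044 per year.
Growing perpetuity (Gordon): PV = PMT₁ / (r − g) = 15,100 / (r − 0.0284) = CHF 967,948.72.

CHF 967,948.72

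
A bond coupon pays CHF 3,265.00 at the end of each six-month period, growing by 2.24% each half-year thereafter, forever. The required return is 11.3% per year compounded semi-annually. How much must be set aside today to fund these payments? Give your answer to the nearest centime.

Periodic rate r = 0.113/2 per half-year.
Growing perpetuity (Gordon): PV = PMT₁ / (r − g) = 3,265 / (r − 0.0224) = CHF 95,747.80.

CHF 95,747.80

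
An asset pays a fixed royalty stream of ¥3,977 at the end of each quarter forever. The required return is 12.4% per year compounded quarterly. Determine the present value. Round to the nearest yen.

¥128,290

Periodic rate r = 0.124/4 per quarter.
Level perpetuity: PV = PMT / r = 3,977 / (0.124/4) = ¥128,290.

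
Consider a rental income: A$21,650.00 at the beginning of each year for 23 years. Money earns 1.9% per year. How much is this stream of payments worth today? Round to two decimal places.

A$407,989.69

This is an annuity due: 23 payments of A$21,650.00 at the beginning of each year.
Periodic rate r = 0.019 per year.
PV = PMT × [(1 − (1+r)^−n)/r] × (1+r) = 21,650 × [1 − (1+r)^−23] / r × (1+r) = A$407,989.69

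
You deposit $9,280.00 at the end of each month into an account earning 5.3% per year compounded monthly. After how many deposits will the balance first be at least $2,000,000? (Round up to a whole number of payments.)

Periodic rate r = 0.053/12 per month; n is counted in months.
Ordinary annuity FV: 2,000,000 = 9,280 × [((1+r)^n − 1)/r].
(1+r)^n = 1 + 2,000,000 × r / 9,280, so n = ln(1 + 2,000,000·r/9,280) / ln(1+r) = 151.76.
Round up to a whole number of payments: n = 152.

152 payments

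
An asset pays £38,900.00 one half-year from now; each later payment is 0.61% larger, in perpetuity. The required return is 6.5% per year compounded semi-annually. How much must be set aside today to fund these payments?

£1,473,484.85

Periodic rate r = 0.065/2 per half-year.
Growing perpetuity (Gordon): PV = PMT₁ / (r − g) = 38,900 / (r − 0.0061) = £1,473,484.85.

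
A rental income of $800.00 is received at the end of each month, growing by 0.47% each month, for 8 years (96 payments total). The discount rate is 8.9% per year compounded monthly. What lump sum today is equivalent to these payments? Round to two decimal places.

Periodic rate r = 0.089/12 per month; n is counted in months.
Growing ordinary annuity: PV = PMT₁ × [1 − ((1+g)/(1+r))^n] / (r − g) = 800 × [1 − ((1+0.0047)/(1+r))^96] / (r − 0.0047) = $67,245.41.

$67,245.41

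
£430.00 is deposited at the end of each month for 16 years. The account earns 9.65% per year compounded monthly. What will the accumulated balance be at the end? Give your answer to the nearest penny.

This is an ordinary annuity: 192 deposits of £430.00 at the end of each month.
Periodic rate r = 0.0965/12 per month; n is counted in months.
FV = PMT × [((1+r)^n − 1)/r] = 430 × [(1+r)^192 − 1] / r = £195,409.22

£195,409.22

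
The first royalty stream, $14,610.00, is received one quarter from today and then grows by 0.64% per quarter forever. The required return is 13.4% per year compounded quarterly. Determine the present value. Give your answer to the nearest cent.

$539,114.39

Periodic rate r = 0.134/4 per quarter.
Growing perpetuity (Gordon): PV = PMT₁ / (r − g) = 14,610 / (r − 0.0064) = $539,114.39.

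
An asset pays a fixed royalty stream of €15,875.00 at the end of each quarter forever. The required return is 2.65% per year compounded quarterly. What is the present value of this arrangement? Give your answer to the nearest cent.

Periodic rate r = 0.0265/4 per quarter.
Level perpetuity: PV = PMT / r = 15,875 / (0.0265/4) = €2,396,226.42.

€2,396,226.42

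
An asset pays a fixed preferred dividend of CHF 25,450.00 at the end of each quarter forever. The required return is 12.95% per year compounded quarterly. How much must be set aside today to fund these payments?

CHF 786,100.39

Periodic rate r = 0.1295/4 per quarter.
Level perpetuity: PV = PMT / r = 25,450 / (0.1295/4) = CHF 786,100.39.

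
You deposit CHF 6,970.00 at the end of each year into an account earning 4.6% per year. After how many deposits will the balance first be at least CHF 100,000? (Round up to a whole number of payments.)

Periodic rate r = 0.046 per year.
Ordinary annuity FV: 100,000 = 6,970 × [((1+r)^n − 1)/r].
(1+r)^n = 1 + 100,000 × r / 6,970, so n = ln(1 + 100,000·r/6,970) / ln(1+r) = 11.27.
Round up to a whole number of payments: n = 12.

12 payments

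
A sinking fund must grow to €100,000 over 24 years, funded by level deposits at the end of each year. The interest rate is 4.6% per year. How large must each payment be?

€2,367.72

Level ordinary annuity; solve FV = PMT × [((1+r)^n − 1)/r] for PMT.
Periodic rate r = 0.046 per year.
With n = 24: PMT = 100,000 / ([((1+r)^n − 1)/r]) = €2,367.72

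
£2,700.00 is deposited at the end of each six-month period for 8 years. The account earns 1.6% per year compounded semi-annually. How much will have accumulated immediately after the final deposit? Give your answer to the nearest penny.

£45,891.33

This is an ordinary annuity: 16 deposits of £2,700.00 at the end of each six-month period.
Periodic rate r = 0.016/2 per half-year; n is counted in half-years.
FV = PMT × [((1+r)^n − 1)/r] = 2,700 × [(1+r)^16 − 1] / r = £45,891.33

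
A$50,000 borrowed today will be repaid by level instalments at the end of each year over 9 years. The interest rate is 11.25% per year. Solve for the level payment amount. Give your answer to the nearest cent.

Level ordinary annuity; solve PV = PMT × [(1 − (1+r)^−n)/r] for PMT.
Periodic rate r = 0.1125 per year.
With n = 9: PMT = 50,000 / ([(1 − (1+r)^−n)/r]) = A$9,118.01

A$9,118.01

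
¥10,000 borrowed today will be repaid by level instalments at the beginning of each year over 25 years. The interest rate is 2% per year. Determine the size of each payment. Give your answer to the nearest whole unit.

¥502

Level annuity due; solve PV = PMT × [(1 − (1+r)^−n)/r] × (1+r) for PMT.
Periodic rate r = 0.02 per year.
With n = 25: PMT = 10,000 / ([(1 − (1+r)^−n)/r] × (1+r)) = ¥502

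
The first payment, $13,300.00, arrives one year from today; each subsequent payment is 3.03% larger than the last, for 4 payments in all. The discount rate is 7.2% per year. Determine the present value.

Periodic rate r = 0.072 per year.
Growing ordinary annuity: PV = PMT₁ × [1 − ((1+g)/(1+r))^n] / (r − g) = 13,300 × [1 − ((1+0.0303)/(1+r))^4] / (r − 0.0303) = $46,805.56.

$46,805.56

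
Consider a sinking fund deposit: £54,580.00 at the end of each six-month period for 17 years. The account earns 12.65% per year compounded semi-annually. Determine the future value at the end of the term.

This is an ordinary annuity: 34 deposits of £54,580.00 at the end of each six-month period.
Periodic rate r = 0.1265/2 per half-year; n is counted in half-years.
FV = PMT × [((1+r)^n − 1)/r] = 54,580 × [(1+r)^34 − 1] / r = £6,080,541.02

£6,080,541.02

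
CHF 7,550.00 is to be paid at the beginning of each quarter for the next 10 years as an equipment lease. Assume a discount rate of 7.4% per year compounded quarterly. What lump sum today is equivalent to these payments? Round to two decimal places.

This is an annuity due: 40 payments of CHF 7,550.00 at the beginning of each quarter.
Periodic rate r = 0.074/4 per quarter; n is counted in quarters.
PV = PMT × [(1 − (1+r)^−n)/r] × (1+r) = 7,550 × [1 − (1+r)^−40] / r × (1+r) = CHF 215,996.34

CHF 215,996.34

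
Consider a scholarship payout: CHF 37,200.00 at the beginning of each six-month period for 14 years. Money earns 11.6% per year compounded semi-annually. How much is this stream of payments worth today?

This is an annuity due: 28 payments of CHF 37,200.00 at the beginning of each six-month period.
Periodic rate r = 0.116/2 per half-year; n is counted in half-years.
PV = PMT × [(1 − (1+r)^−n)/r] × (1+r) = 37,200 × [1 − (1+r)^−28] / r × (1+r) = CHF 538,619.96

CHF 538,619.96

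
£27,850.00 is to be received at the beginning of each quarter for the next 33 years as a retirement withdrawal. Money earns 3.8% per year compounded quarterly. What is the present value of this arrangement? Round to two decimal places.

£2,109,909.66

This is an annuity due: 132 payments of £27,850.00 at the beginning of each quarter.
Periodic rate r = 0.038/4 per quarter; n is counted in quarters.
PV = PMT × [(1 − (1+r)^−n)/r] × (1+r) = 27,850 × [1 − (1+r)^−132] / r × (1+r) = £2,109,909.66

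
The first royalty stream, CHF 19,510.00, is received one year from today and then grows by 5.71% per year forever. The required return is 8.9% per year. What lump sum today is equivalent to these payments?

CHF 611,598.75

Periodic rate r = 0.089 per year.
Growing perpetuity (Gordon): PV = PMT₁ / (r − g) = 19,510 / (r − 0.0571) = CHF 611,598.75.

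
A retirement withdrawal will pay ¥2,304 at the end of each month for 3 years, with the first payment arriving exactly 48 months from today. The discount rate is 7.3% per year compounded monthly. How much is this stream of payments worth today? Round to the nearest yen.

¥55,863

Ordinary annuity of 36 payments, first payment at period 48.
Periodic rate r = 0.073/12 per month; n is counted in months.
The ordinary-annuity PV formula values the stream one period before the first payment (period 47); discount that back 47 periods:
PV₀ = 2,304 × [1 − (1+r)^−36] / r × (1+r)^−47 = ¥55,863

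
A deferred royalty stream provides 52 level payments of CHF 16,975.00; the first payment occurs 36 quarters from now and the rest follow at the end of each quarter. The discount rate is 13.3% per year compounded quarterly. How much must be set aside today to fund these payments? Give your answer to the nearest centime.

CHF 132,832.39

Ordinary annuity of 52 payments, first payment at period 36.
Periodic rate r = 0.133/4 per quarter; n is counted in quarters.
The ordinary-annuity PV formula values the stream one period before the first payment (period 35); discount that back 35 periods:
PV₀ = 16,975 × [1 − (1+r)^−52] / r × (1+r)^−35 = CHF 132,832.39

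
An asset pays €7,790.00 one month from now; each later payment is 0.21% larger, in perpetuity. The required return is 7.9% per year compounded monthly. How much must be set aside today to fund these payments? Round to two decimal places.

Periodic rate r = 0.079/12 per month.
Growing perpetuity (Gordon): PV = PMT₁ / (r − g) = 7,790 / (r − 0.0021) = €1,737,546.47.

€1,737,546.47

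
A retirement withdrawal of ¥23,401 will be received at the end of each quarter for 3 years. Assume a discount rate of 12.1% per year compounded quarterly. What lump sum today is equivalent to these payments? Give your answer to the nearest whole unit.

¥232,586

This is an ordinary annuity: 12 payments of ¥23,401 at the end of each quarter.
Periodic rate r = 0.121/4 per quarter; n is counted in quarters.
PV = PMT × [(1 − (1+r)^−n)/r] = 23,401 × [1 − (1+r)^−12] / r = ¥232,586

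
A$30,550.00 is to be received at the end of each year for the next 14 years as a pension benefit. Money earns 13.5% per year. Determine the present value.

This is an ordinary annuity: 14 payments of A$30,550.00 at the end of each year.
Periodic rate r = 0.135 per year.
PV = PMT × [(1 − (1+r)^−n)/r] = 30,550 × [1 − (1+r)^−14] / r = A$187,860.54

A$187,860.54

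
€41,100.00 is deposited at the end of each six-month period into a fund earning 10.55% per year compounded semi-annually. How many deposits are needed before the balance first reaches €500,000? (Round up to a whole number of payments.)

Periodic rate r = 0.1055/2 per half-year; n is counted in half-years.
Ordinary annuity FV: 500,000 = 41,100 × [((1+r)^n − 1)/r].
(1+r)^n = 1 + 500,000 × r / 41,100, so n = ln(1 + 500,000·r/41,100) / ln(1+r) = 9.64.
Round up to a whole number of payments: n = 10.

10 payments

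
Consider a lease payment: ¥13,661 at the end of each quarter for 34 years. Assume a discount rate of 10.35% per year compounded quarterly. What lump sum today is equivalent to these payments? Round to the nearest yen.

¥511,602

This is an ordinary annuity: 136 payments of ¥13,661 at the end of each quarter.
Periodic rate r = 0.1035/4 per quarter; n is counted in quarters.
PV = PMT × [(1 − (1+r)^−n)/r] = 13,661 × [1 − (1+r)^−136] / r = ¥511,602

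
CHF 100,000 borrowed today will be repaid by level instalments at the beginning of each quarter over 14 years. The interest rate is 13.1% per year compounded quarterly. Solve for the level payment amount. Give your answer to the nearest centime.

CHF 3,795.68

Level annuity due; solve PV = PMT × [(1 − (1+r)^−n)/r] × (1+r) for PMT.
Periodic rate r = 0.131/4 per quarter; n is counted in quarters.
With n = 56: PMT = 100,000 / ([(1 − (1+r)^−n)/r] × (1+r)) = CHF 3,795.68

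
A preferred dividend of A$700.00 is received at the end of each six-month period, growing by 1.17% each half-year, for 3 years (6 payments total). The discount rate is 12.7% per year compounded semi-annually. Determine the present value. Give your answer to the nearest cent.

Periodic rate r = 0.127/2 per half-year; n is counted in half-years.
Growing ordinary annuity: PV = PMT₁ × [1 − ((1+g)/(1+r))^n] / (r − g) = 700 × [1 − ((1+0.0117)/(1+r))^6] / (r − 0.0117) = A$3,498.45.

A$3,498.45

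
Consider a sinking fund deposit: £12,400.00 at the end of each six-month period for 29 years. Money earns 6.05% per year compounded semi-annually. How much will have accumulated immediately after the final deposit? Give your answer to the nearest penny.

This is an ordinary annuity: 58 deposits of £12,400.00 at the end of each six-month period.
Periodic rate r = 0.0605/2 per half-year; n is counted in half-years.
FV = PMT × [((1+r)^n − 1)/r] = 12,400 × [(1+r)^58 − 1] / r = £1,898,787.69

£1,898,787.69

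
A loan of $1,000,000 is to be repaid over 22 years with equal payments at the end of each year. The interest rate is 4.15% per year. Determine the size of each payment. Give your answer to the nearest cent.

Level ordinary annuity; solve PV = PMT × [(1 − (1+r)^−n)/r] for PMT.
Periodic rate r = 0.0415 per year.
With n = 22: PMT = 1,000,000 / ([(1 − (1+r)^−n)/r]) = $70,194.54

$70,194.54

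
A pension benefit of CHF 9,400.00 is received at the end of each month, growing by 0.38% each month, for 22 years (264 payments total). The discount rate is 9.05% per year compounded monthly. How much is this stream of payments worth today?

Periodic rate r = 0.0905/12 per month; n is counted in months.
Growing ordinary annuity: PV = PMT₁ × [1 − ((1+g)/(1+r))^n] / (r − g) = 9,400 × [1 − ((1+0.0038)/(1+r))^264] / (r − 0.0038) = CHF 1,571,475.62.

CHF 1,571,475.62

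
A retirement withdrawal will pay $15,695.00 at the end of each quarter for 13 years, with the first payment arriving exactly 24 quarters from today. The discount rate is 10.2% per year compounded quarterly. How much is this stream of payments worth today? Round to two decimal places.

Ordinary annuity of 52 payments, first payment at period 24.
Periodic rate r = 0.102/4 per quarter; n is counted in quarters.
The ordinary-annuity PV formula values the stream one period before the first payment (period 23); discount that back 23 periods:
PV₀ = 15,695 × [1 − (1+r)^−52] / r × (1+r)^−23 = $251,785.37

$251,785.37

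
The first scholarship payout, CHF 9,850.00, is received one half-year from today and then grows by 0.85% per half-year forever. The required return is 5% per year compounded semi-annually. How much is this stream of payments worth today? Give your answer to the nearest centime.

CHF 596,969.70

Periodic rate r = 0.05/2 per half-year.
Growing perpetuity (Gordon): PV = PMT₁ / (r − g) = 9,850 / (r − 0.0085) = CHF 596,969.70.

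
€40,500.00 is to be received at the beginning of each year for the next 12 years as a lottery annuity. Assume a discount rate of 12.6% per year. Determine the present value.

€274,799.68

This is an annuity due: 12 payments of €40,500.00 at the beginning of each year.
Periodic rate r = 0.126 per year.
PV = PMT × [(1 − (1+r)^−n)/r] × (1+r) = 40,500 × [1 − (1+r)^−12] / r × (1+r) = €274,799.68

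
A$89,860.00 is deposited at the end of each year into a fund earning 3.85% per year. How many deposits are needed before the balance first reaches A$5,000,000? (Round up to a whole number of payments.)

Periodic rate r = 0.0385 per year.
Ordinary annuity FV: 5,000,000 = 89,860 × [((1+r)^n − 1)/r].
(1+r)^n = 1 + 5,000,000 × r / 89,860, so n = ln(1 + 5,000,000·r/89,860) / ln(1+r) = 30.31.
Round up to a whole number of payments: n = 31.

31 payments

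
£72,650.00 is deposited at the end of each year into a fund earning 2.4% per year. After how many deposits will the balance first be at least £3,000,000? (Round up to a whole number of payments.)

Periodic rate r = 0.024 per year.
Ordinary annuity FV: 3,000,000 = 72,650 × [((1+r)^n − 1)/r].
(1+r)^n = 1 + 3,000,000 × r / 72,650, so n = ln(1 + 3,000,000·r/72,650) / ln(1+r) = 29.04.
Round up to a whole number of payments: n = 30.

30 payments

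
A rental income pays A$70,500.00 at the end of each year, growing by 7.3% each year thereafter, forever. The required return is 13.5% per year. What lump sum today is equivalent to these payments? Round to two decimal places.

A$1,137,096.77

Periodic rate r = 0.135 per year.
Growing perpetuity (Gordon): PV = PMT₁ / (r − g) = 70,500 / (r − 0.073) = A$1,137,096.77.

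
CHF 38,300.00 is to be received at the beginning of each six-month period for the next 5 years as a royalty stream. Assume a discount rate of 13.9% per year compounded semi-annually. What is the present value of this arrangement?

CHF 288,365.02

This is an annuity due: 10 payments of CHF 38,300.00 at the beginning of each six-month period.
Periodic rate r = 0.139/2 per half-year; n is counted in half-years.
PV = PMT × [(1 − (1+r)^−n)/r] × (1+r) = 38,300 × [1 − (1+r)^−10] / r × (1+r) = CHF 288,365.02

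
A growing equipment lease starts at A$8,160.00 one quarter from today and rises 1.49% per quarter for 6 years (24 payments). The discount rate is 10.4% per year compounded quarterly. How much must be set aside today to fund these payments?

A$168,910.73

Periodic rate r = 0.104/4 per quarter; n is counted in quarters.
Growing ordinary annuity: PV = PMT₁ × [1 − ((1+g)/(1+r))^n] / (r − g) = 8,160 × [1 − ((1+0.0149)/(1+r))^24] / (r − 0.0149) = A$168,910.73.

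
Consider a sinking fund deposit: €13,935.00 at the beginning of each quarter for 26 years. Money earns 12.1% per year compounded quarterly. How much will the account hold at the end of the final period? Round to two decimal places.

€10,053,674.22

This is an annuity due: 104 deposits of €13,935.00 at the beginning of each quarter.
Periodic rate r = 0.121/4 per quarter; n is counted in quarters.
FV = PMT × [((1+r)^n − 1)/r] × (1+r) = 13,935 × [(1+r)^104 − 1] / r × (1+r) = €10,053,674.22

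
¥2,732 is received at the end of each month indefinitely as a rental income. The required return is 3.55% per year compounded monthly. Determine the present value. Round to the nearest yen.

Periodic rate r = 0.0355/12 per month.
Level perpetuity: PV = PMT / r = 2,732 / (0.0355/12) = ¥923,493.

¥923,493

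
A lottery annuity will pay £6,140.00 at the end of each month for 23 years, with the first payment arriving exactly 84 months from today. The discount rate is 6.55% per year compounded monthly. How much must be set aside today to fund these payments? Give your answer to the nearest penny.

£556,592.62

Ordinary annuity of 276 payments, first payment at period 84.
Periodic rate r = 0.0655/12 per month; n is counted in months.
The ordinary-annuity PV formula values the stream one period before the first payment (period 83); discount that back 83 periods:
PV₀ = 6,140 × [1 − (1+r)^−276] / r × (1+r)^−83 = £556,592.62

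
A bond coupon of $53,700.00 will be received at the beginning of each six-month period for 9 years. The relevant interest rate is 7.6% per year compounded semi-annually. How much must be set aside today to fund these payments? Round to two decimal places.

This is an annuity due: 18 payments of $53,700.00 at the beginning of each six-month period.
Periodic rate r = 0.076/2 per half-year; n is counted in half-years.
PV = PMT × [(1 − (1+r)^−n)/r] × (1+r) = 53,700 × [1 − (1+r)^−18] / r × (1+r) = $717,247.36

$717,247.36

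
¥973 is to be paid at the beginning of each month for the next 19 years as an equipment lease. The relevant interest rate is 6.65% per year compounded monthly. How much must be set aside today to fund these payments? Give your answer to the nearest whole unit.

¥126,473

This is an annuity due: 228 payments of ¥973 at the beginning of each month.
Periodic rate r = 0.0665/12 per month; n is counted in months.
PV = PMT × [(1 − (1+r)^−n)/r] × (1+r) = 973 × [1 − (1+r)^−228] / r × (1+r) = ¥126,473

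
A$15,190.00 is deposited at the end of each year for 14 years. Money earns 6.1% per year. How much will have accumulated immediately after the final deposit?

This is an ordinary annuity: 14 deposits of A$15,190.00 at the end of each year.
Periodic rate r = 0.061 per year.
FV = PMT × [((1+r)^n − 1)/r] = 15,190 × [(1+r)^14 − 1] / r = A$321,467.40

A$321,467.40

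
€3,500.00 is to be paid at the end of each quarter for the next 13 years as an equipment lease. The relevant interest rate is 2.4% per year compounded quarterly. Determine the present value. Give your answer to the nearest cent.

This is an ordinary annuity: 52 payments of €3,500.00 at the end of each quarter.
Periodic rate r = 0.024/4 per quarter; n is counted in quarters.
PV = PMT × [(1 − (1+r)^−n)/r] = 3,500 × [1 − (1+r)^−52] / r = €155,945.85

€155,945.85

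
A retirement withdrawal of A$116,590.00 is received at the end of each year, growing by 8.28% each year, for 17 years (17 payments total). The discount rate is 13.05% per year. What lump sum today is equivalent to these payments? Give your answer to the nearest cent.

A$1,269,706.49

Periodic rate r = 0.1305 per year.
Growing ordinary annuity: PV = PMT₁ × [1 − ((1+g)/(1+r))^n] / (r − g) = 116,590 × [1 − ((1+0.0828)/(1+r))^17] / (r − 0.0828) = A$1,269,706.49.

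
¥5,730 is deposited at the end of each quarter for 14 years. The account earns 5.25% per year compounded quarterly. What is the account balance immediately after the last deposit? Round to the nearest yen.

This is an ordinary annuity: 56 deposits of ¥5,730 at the end of each quarter.
Periodic rate r = 0.0525/4 per quarter; n is counted in quarters.
FV = PMT × [((1+r)^n − 1)/r] = 5,730 × [(1+r)^56 − 1] / r = ¥469,547

¥469,547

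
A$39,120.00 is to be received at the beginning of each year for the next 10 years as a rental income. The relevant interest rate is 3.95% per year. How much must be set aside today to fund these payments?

This is an annuity due: 10 payments of A$39,120.00 at the beginning of each year.
Periodic rate r = 0.0395 per year.
PV = PMT × [(1 − (1+r)^−n)/r] × (1+r) = 39,120 × [1 − (1+r)^−10] / r × (1+r) = A$330,654.03

A$330,654.03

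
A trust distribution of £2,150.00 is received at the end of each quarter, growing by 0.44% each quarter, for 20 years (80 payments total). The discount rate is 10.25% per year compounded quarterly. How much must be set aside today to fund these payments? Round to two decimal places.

Periodic rate r = 0.1025/4 per quarter; n is counted in quarters.
Growing ordinary annuity: PV = PMT₁ × [1 − ((1+g)/(1+r))^n] / (r − g) = 2,150 × [1 − ((1+0.0044)/(1+r))^80] / (r − 0.0044) = £82,283.14.

£82,283.14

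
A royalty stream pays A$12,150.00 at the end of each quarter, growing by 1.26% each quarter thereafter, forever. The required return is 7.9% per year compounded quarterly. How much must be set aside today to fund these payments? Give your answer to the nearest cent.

A$1,699,300.70

Periodic rate r = 0.079/4 per quarter.
Growing perpetuity (Gordon): PV = PMT₁ / (r − g) = 12,150 / (r − 0.0126) = A$1,699,300.70.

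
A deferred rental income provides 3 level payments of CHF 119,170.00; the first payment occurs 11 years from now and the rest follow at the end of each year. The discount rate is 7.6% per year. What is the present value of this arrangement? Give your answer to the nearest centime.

CHF 148,702.18

Ordinary annuity of 3 payments, first payment at period 11.
Periodic rate r = 0.076 per year.
The ordinary-annuity PV formula values the stream one period before the first payment (period 10); discount that back 10 periods:
PV₀ = 119,170 × [1 − (1+r)^−3] / r × (1+r)^−10 = CHF 148,702.18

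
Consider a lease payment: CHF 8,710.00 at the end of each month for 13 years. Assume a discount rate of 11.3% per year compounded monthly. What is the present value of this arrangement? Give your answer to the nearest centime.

CHF 710,603.79

This is an ordinary annuity: 156 payments of CHF 8,710.00 at the end of each month.
Periodic rate r = 0.113/12 per month; n is counted in months.
PV = PMT × [(1 − (1+r)^−n)/r] = 8,710 × [1 − (1+r)^−156] / r = CHF 710,603.79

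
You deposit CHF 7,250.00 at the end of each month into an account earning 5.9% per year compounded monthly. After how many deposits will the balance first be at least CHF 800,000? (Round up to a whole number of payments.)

89 payments

Periodic rate r = 0.059/12 per month; n is counted in months.
Ordinary annuity FV: 800,000 = 7,250 × [((1+r)^n − 1)/r].
(1+r)^n = 1 + 800,000 × r / 7,250, so n = ln(1 + 800,000·r/7,250) / ln(1+r) = 88.37.
Round up to a whole number of payments: n = 89.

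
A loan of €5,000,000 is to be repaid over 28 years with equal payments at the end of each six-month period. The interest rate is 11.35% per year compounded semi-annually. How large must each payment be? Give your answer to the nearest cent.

Level ordinary annuity; solve PV = PMT × [(1 − (1+r)^−n)/r] for PMT.
Periodic rate r = 0.1135/2 per half-year; n is counted in half-years.
With n = 56: PMT = 5,000,000 / ([(1 − (1+r)^−n)/r]) = €297,261.13

€297,261.13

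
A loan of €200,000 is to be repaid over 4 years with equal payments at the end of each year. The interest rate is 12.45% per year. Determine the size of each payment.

Level ordinary annuity; solve PV = PMT × [(1 − (1+r)^−n)/r] for PMT.
Periodic rate r = 0.1245 per year.
With n = 4: PMT = 200,000 / ([(1 − (1+r)^−n)/r]) = €66,472.00

€66,472.00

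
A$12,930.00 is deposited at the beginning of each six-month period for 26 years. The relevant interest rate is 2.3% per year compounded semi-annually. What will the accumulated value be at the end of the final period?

A$923,791.98

This is an annuity due: 52 deposits of A$12,930.00 at the beginning of each six-month period.
Periodic rate r = 0.023/2 per half-year; n is counted in half-years.
FV = PMT × [((1+r)^n − 1)/r] × (1+r) = 12,930 × [(1+r)^52 − 1] / r × (1+r) = A$923,791.98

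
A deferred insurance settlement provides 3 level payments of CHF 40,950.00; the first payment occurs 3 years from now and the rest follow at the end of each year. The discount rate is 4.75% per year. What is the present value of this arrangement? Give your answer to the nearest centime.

CHF 102,110.58

Ordinary annuity of 3 payments, first payment at period 3.
Periodic rate r = 0.0475 per year.
The ordinary-annuity PV formula values the stream one period before the first payment (period 2); discount that back 2 periods:
PV₀ = 40,950 × [1 − (1+r)^−3] / r × (1+r)^−2 = CHF 102,110.58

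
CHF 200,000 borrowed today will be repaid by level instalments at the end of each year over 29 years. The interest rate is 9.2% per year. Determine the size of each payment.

CHF 19,954.48

Level ordinary annuity; solve PV = PMT × [(1 − (1+r)^−n)/r] for PMT.
Periodic rate r = 0.092 per year.
With n = 29: PMT = 200,000 / ([(1 − (1+r)^−n)/r]) = CHF 19,954.48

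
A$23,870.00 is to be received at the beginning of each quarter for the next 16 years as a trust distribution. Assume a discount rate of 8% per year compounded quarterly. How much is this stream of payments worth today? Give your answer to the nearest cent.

This is an annuity due: 64 payments of A$23,870.00 at the beginning of each quarter.
Periodic rate r = 0.08/4 per quarter; n is counted in quarters.
PV = PMT × [(1 − (1+r)^−n)/r] × (1+r) = 23,870 × [1 − (1+r)^−64] / r × (1+r) = A$874,593.06

A$874,593.06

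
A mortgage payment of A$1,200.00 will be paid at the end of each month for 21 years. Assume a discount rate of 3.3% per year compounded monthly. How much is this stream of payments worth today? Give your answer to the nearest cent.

A$217,942.05

This is an ordinary annuity: 252 payments of A$1,200.00 at the end of each month.
Periodic rate r = 0.033/12 per month; n is counted in months.
PV = PMT × [(1 − (1+r)^−n)/r] = 1,200 × [1 − (1+r)^−252] / r = A$217,942.05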